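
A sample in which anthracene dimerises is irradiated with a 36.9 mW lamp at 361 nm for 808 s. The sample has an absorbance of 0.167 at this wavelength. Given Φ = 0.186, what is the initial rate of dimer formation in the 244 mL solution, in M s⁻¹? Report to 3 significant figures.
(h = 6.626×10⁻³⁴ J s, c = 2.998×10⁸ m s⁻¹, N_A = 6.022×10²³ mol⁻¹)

2.71×10⁻⁸ M s⁻¹

Photon energy at 361 nm: hc/λ = (6.626×10⁻³⁴)(2.998×10⁸)/(361×10⁻⁹) = 5.503×10⁻¹⁹ J.
Energy delivered: (36.9 mW)(808 s) = 29.82 J.
Photons incident: 29.82 / 5.503×10⁻¹⁹ = 5.419×10¹⁹, i.e. 5.419×10¹⁹/6.022×10²³ = 8.999×10⁻⁵ mol.
Fraction absorbed: 1 − 10^(−0.167) = 0.3192.
Photons absorbed: 0.3192 × 8.999×10⁻⁵ = 2.872×10⁻⁵ mol.
Product formed: 0.186 × 2.872×10⁻⁵ = 5.342×10⁻⁶ mol.
Rate: 5.342×10⁻⁶ mol / (808 s × 0.244 L) = 2.71×10⁻⁸ M s⁻¹.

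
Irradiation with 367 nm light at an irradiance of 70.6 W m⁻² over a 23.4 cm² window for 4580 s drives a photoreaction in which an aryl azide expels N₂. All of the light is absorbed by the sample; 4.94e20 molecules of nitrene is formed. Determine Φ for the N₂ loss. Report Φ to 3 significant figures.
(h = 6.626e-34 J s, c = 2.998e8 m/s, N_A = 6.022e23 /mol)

Φ = 0.353

Product: 4.94e20 / 6.022e23 = 8.203e-4 mol.
Photon energy at 367 nm: hc/λ = (6.626e-34)(2.998e8)/(367e-9) = 5.413e-19 J.
Energy delivered: (70.6 W m⁻²)(23.4e-4 m²)(4580 s) = 756.6 J.
Photons incident: 756.6 / 5.413e-19 = 1.398e21, i.e. 1.398e21/6.022e23 = 0.002321 mol.
Φ = 8.203e-4 mol / 0.002321 mol photons = 0.353.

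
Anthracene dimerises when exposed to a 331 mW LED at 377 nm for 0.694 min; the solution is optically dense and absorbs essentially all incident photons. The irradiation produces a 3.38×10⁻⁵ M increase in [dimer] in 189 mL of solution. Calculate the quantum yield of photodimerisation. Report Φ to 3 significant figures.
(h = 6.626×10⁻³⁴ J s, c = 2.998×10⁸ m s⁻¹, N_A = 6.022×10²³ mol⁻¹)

Product: (3.38×10⁻⁵ M)(0.189 L) = 6.388×10⁻⁶ mol.
Photon energy at 377 nm: hc/λ = (6.626×10⁻³⁴)(2.998×10⁸)/(377×10⁻⁹) = 5.269×10⁻¹⁹ J.
Energy delivered: (331 mW)(41.64 s) = 13.78 J.
Photons incident: 13.78 / 5.269×10⁻¹⁹ = 2.615×10¹⁹, i.e. 2.615×10¹⁹/6.022×10²³ = 4.342×10⁻⁵ mol.
Φ = 6.388×10⁻⁶ mol / 4.342×10⁻⁵ mol photons = 0.147.

Φ = 0.147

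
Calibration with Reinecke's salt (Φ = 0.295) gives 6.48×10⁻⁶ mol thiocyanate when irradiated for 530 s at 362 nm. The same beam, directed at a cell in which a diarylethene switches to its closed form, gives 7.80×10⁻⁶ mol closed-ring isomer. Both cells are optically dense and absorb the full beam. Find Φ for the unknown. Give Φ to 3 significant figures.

Photons absorbed by the actinometer: 6.48×10⁻⁶ / 0.295 = 2.197×10⁻⁵ mol.
Φ(unknown) = 7.80×10⁻⁶ / 2.197×10⁻⁵ = 0.355.

Φ = 0.355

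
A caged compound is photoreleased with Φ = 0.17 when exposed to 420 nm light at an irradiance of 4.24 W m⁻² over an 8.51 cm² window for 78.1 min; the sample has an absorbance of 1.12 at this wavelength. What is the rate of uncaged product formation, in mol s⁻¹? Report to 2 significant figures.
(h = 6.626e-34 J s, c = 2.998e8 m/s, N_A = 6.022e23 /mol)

2.0e-9 mol s⁻¹

Photon energy at 420 nm: hc/λ = (6.626e-34)(2.998e8)/(420e-9) = 4.730e-19 J.
Energy delivered: (4.24 W m⁻²)(8.51e-4 m²)(4686 s) = 16.91 J.
Photons incident: 16.91 / 4.730e-19 = 3.575e19, i.e. 3.575e19/6.022e23 = 5.937e-5 mol.
Fraction absorbed: 1 − 10^(−1.12) = 0.9241.
Photons absorbed: 0.9241 × 5.937e-5 = 5.486e-5 mol.
Product formed: 0.17 × 5.486e-5 = 9.326e-6 mol.
Rate: 9.326e-6 / 4686 s = 2.0e-9 mol s⁻¹.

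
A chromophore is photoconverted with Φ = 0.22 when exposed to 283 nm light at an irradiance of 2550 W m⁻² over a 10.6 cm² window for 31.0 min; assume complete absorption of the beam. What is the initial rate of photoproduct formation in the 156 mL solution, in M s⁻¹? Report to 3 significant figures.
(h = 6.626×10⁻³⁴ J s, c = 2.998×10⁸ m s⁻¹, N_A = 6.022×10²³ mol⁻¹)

Photon energy at 283 nm: hc/λ = (6.626×10⁻³⁴)(2.998×10⁸)/(283×10⁻⁹) = 7.019×10⁻¹⁹ J.
Energy delivered: (2550 W m⁻²)(10.6×10⁻⁴ m²)(1860 s) = 5028 J.
Photons incident: 5028 / 7.019×10⁻¹⁹ = 7.163×10²¹, i.e. 7.163×10²¹/6.022×10²³ = 0.01189 mol.
Product formed: 0.22 × 0.01189 = 0.002616 mol.
Rate: 0.002616 mol / (1860 s × 0.156 L) = 9.02×10⁻⁶ M s⁻¹.

9.02×10⁻⁶ M s⁻¹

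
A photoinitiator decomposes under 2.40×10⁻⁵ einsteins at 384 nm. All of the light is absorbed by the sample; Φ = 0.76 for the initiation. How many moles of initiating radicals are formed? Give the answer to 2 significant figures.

Product: Φ × n_abs = 0.76 × 2.40×10⁻⁵ = 1.824×10⁻⁵ mol.

1.8×10⁻⁵ mol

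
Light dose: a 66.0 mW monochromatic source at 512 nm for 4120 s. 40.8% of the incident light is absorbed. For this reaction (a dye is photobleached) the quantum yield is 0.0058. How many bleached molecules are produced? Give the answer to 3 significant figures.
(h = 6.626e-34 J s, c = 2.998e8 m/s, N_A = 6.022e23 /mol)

Photon energy at 512 nm: hc/λ = (6.626e-34)(2.998e8)/(512e-9) = 3.880e-19 J.
Energy delivered: (66.0 mW)(4120 s) = 271.9 J.
Photons incident: 271.9 / 3.880e-19 = 7.008e20, i.e. 7.008e20/6.022e23 = 0.001164 mol.
Photons absorbed: 0.408 × 0.001164 = 4.749e-4 mol.
Product: Φ × n_abs = 0.0058 × 4.749e-4 = 2.754e-6 mol.
As a count: 2.754e-6 × 6.022e23 = 1.66e18.

1.66e18 bleached molecules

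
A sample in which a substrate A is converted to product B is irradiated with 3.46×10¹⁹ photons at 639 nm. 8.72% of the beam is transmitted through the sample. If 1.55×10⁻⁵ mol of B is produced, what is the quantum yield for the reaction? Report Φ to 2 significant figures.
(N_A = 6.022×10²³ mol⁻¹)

Φ = 0.30

Moles of photons: 3.46×10¹⁹ / 6.022×10²³ = 5.746×10⁻⁵ mol.
Fraction absorbed: 1 − 8.72/100 = 0.9128.
Photons absorbed: 0.9128 × 5.746×10⁻⁵ = 5.245×10⁻⁵ mol.
Φ = 1.55×10⁻⁵ mol / 5.245×10⁻⁵ mol photons = 0.30.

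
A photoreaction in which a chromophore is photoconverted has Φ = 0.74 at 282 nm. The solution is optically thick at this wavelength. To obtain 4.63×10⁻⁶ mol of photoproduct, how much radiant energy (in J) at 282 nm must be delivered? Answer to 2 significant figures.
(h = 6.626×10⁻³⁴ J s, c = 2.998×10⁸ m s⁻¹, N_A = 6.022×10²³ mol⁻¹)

Photons that must be absorbed: 4.63×10⁻⁶ / 0.74 = 6.257×10⁻⁶ mol.
Photon energy: hc/λ = 7.044×10⁻¹⁹ J; per mole, 4.242×10⁵ J mol⁻¹.
Energy required: 6.257×10⁻⁶ × 4.242×10⁵ = 2.7 J.

2.7 J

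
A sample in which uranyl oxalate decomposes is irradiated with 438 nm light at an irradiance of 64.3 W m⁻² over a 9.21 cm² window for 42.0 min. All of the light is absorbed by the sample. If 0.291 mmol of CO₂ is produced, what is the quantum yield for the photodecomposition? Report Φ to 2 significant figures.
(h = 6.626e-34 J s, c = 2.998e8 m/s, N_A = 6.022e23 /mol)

Φ = 0.53

Product: 0.291 mmol = 2.91e-4 mol.
Photon energy at 438 nm: hc/λ = (6.626e-34)(2.998e8)/(438e-9) = 4.535e-19 J.
Energy delivered: (64.3 W m⁻²)(9.21e-4 m²)(2520 s) = 149.2 J.
Photons incident: 149.2 / 4.535e-19 = 3.290e20, i.e. 3.290e20/6.022e23 = 5.463e-4 mol.
Φ = 2.91e-4 mol / 5.463e-4 mol photons = 0.53.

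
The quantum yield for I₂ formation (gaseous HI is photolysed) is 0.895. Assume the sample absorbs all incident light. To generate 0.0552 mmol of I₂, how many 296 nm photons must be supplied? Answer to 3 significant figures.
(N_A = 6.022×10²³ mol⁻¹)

Product: 0.0552 mmol = 5.52×10⁻⁵ mol.
Photons that must be absorbed: 5.52×10⁻⁵ / 0.895 = 6.168×10⁻⁵ mol.
Photon count: 6.168×10⁻⁵ × 6.022×10²³ = 3.71×10¹⁹.

3.71×10¹⁹ photons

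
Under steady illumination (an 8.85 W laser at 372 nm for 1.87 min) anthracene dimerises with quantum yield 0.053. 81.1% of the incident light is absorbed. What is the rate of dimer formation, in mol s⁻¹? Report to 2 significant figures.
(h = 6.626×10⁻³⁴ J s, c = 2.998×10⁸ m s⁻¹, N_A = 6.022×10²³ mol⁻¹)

Photon energy at 372 nm: hc/λ = (6.626×10⁻³⁴)(2.998×10⁸)/(372×10⁻⁹) = 5.340×10⁻¹⁹ J.
Energy delivered: (8.85 W)(112.2 s) = 993.0 J.
Photons incident: 993.0 / 5.340×10⁻¹⁹ = 1.860×10²¹, i.e. 1.860×10²¹/6.022×10²³ = 0.003089 mol.
Photons absorbed: 0.811 × 0.003089 = 0.002505 mol.
Product formed: 0.053 × 0.002505 = 1.328×10⁻⁴ mol.
Rate: 1.328×10⁻⁴ / 112.2 s = 1.2×10⁻⁶ mol s⁻¹.

1.2×10⁻⁶ mol s⁻¹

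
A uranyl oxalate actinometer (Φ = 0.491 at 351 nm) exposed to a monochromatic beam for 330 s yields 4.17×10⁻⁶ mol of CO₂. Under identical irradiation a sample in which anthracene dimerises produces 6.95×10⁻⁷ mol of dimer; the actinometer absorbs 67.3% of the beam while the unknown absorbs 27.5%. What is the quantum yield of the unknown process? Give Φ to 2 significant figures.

Φ = 0.20

Photons absorbed by the actinometer: 4.17×10⁻⁶ / 0.491 = 8.493×10⁻⁶ mol.
Incident flux: 8.493×10⁻⁶ / 0.673 = 1.262×10⁻⁵ einstein.
Absorbed by unknown: 0.275 × 1.262×10⁻⁵ = 3.471×10⁻⁶ mol.
Φ(unknown) = 6.95×10⁻⁷ / 3.471×10⁻⁶ = 0.20.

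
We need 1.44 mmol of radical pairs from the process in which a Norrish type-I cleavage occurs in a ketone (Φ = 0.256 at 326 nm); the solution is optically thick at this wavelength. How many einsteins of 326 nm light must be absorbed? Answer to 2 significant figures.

Product: 1.44 mmol = 0.00144 mol.
Photons that must be absorbed: 0.00144 / 0.256 = 0.005625 mol.

0.0056 einstein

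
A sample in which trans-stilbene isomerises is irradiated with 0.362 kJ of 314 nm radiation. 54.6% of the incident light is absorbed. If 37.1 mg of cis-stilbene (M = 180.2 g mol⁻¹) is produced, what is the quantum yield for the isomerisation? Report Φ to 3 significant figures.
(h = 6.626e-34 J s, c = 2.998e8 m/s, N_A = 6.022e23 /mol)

Φ = 0.397

Product: 37.1 mg / 180.2 g mol⁻¹ = 2.059e-4 mol.
Photon energy at 314 nm: hc/λ = (6.626e-34)(2.998e8)/(314e-9) = 6.326e-19 J.
Incident energy: 0.362 kJ = 362 J.
Photons incident: 362 / 6.326e-19 = 5.722e20, i.e. 5.722e20/6.022e23 = 9.502e-4 mol.
Photons absorbed: 0.546 × 9.502e-4 = 5.188e-4 mol.
Φ = 2.059e-4 mol / 5.188e-4 mol photons = 0.397.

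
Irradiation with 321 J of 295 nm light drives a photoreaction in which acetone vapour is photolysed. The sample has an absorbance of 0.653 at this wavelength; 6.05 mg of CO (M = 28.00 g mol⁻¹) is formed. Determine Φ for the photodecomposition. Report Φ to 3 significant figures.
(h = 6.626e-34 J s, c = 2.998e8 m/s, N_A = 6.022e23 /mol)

Product: 6.05 mg / 28.00 g mol⁻¹ = 2.161e-4 mol.
Photon energy at 295 nm: hc/λ = (6.626e-34)(2.998e8)/(295e-9) = 6.734e-19 J.
Photons incident: 321 / 6.734e-19 = 4.767e20, i.e. 4.767e20/6.022e23 = 7.916e-4 mol.
Fraction absorbed: 1 − 10^(−0.653) = 0.7777.
Photons absorbed: 0.7777 × 7.916e-4 = 6.156e-4 mol.
Φ = 2.161e-4 mol / 6.156e-4 mol photons = 0.351.

Φ = 0.351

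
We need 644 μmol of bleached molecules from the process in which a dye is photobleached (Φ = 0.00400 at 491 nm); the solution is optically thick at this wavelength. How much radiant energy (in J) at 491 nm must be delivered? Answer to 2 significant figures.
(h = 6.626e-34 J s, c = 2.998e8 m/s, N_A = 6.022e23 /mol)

3.9e4 J

Product: 644 μmol = 6.44e-4 mol.
Photons that must be absorbed: 6.44e-4 / 0.00400 = 0.1610 mol.
Photon energy: hc/λ = 4.046e-19 J; per mole, 2.437e5 J mol⁻¹.
Energy required: 0.1610 × 2.437e5 = 3.9e4 J.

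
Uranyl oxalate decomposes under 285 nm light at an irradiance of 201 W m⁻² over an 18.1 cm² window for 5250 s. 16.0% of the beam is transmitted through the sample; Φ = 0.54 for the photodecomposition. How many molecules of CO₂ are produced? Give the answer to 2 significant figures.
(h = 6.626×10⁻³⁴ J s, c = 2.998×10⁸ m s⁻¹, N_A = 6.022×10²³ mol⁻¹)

1.2×10²¹ molecules

Photon energy at 285 nm: hc/λ = (6.626×10⁻³⁴)(2.998×10⁸)/(285×10⁻⁹) = 6.970×10⁻¹⁹ J.
Energy delivered: (201 W m⁻²)(18.1×10⁻⁴ m²)(5250 s) = 1910 J.
Photons incident: 1910 / 6.970×10⁻¹⁹ = 2.740×10²¹, i.e. 2.740×10²¹/6.022×10²³ = 0.004550 mol.
Fraction absorbed: 1 − 16.0/100 = 0.8400.
Photons absorbed: 0.8400 × 0.004550 = 0.003822 mol.
Product: Φ × n_abs = 0.54 × 0.003822 = 0.002064 mol.
As a count: 0.002064 × 6.022×10²³ = 1.2×10²¹.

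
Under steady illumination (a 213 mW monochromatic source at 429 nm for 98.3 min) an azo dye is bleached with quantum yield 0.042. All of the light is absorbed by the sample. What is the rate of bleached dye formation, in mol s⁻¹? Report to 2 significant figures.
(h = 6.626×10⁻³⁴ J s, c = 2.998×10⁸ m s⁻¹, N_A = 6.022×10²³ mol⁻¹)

Photon energy at 429 nm: hc/λ = (6.626×10⁻³⁴)(2.998×10⁸)/(429×10⁻⁹) = 4.630×10⁻¹⁹ J.
Energy delivered: (213 mW)(5898 s) = 1256 J.
Photons incident: 1256 / 4.630×10⁻¹⁹ = 2.713×10²¹, i.e. 2.713×10²¹/6.022×10²³ = 0.004505 mol.
Product formed: 0.042 × 0.004505 = 1.892×10⁻⁴ mol.
Rate: 1.892×10⁻⁴ / 5898 s = 3.2×10⁻⁸ mol s⁻¹.

3.2×10⁻⁸ mol s⁻¹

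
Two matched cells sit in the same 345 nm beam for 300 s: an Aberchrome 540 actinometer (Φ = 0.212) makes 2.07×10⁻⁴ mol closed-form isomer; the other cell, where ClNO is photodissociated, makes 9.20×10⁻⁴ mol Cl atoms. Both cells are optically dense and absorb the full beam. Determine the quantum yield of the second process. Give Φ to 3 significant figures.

Φ = 0.942

Photons absorbed by the actinometer: 2.07×10⁻⁴ / 0.212 = 9.764×10⁻⁴ mol.
Φ(unknown) = 9.20×10⁻⁴ / 9.764×10⁻⁴ = 0.942.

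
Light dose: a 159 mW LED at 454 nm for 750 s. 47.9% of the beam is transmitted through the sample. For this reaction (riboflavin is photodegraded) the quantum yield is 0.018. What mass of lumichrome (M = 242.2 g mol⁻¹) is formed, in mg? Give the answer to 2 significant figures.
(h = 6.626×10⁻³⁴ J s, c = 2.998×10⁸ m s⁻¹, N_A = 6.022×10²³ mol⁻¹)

Photon energy at 454 nm: hc/λ = (6.626×10⁻³⁴)(2.998×10⁸)/(454×10⁻⁹) = 4.375×10⁻¹⁹ J.
Energy delivered: (159 mW)(750 s) = 119.3 J.
Photons incident: 119.3 / 4.375×10⁻¹⁹ = 2.727×10²⁰, i.e. 2.727×10²⁰/6.022×10²³ = 4.528×10⁻⁴ mol.
Fraction absorbed: 1 − 47.9/100 = 0.5210.
Photons absorbed: 0.5210 × 4.528×10⁻⁴ = 2.359×10⁻⁴ mol.
Product: Φ × n_abs = 0.018 × 2.359×10⁻⁴ = 4.246×10⁻⁶ mol.
Mass: 4.246×10⁻⁶ × 242.2 = 0.001028 g = 1.0 mg.

1.0 mg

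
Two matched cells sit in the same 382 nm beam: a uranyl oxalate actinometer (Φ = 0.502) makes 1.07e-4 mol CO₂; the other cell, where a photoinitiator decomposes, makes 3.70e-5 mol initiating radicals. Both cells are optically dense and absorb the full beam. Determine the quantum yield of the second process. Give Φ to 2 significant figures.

Photons absorbed by the actinometer: 1.07e-4 / 0.502 = 2.131e-4 mol.
Φ(unknown) = 3.70e-5 / 2.131e-4 = 0.17.

Φ = 0.17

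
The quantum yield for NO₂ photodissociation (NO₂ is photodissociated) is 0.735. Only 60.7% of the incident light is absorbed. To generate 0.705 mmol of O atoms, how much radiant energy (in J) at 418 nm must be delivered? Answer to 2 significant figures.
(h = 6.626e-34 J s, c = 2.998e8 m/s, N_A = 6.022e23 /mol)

Product: 0.705 mmol = 7.05e-4 mol.
Photons that must be absorbed: 7.05e-4 / 0.735 = 9.592e-4 mol.
Incident photons needed: 9.592e-4 / 0.607 = 0.001580 mol.
Photon energy: hc/λ = 4.752e-19 J; per mole, 2.862e5 J mol⁻¹.
Energy required: 0.001580 × 2.862e5 = 450 J.

450 J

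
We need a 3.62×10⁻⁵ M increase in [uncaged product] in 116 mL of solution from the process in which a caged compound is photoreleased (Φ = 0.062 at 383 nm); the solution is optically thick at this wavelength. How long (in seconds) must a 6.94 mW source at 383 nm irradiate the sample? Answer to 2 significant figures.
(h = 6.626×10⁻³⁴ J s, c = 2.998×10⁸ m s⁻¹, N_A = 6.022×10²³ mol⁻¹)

t ≈ 3000 s

Product: (3.62×10⁻⁵ M)(0.116 L) = 4.199×10⁻⁶ mol.
Photons that must be absorbed: 4.199×10⁻⁶ / 0.062 = 6.773×10⁻⁵ mol.
Photon energy: hc/λ = 5.187×10⁻¹⁹ J; per mole, 3.124×10⁵ J mol⁻¹.
Energy required: 6.773×10⁻⁵ × 3.124×10⁵ = 21.16 J.
Time: 21.16 J / 0.00694 W = 3000 s.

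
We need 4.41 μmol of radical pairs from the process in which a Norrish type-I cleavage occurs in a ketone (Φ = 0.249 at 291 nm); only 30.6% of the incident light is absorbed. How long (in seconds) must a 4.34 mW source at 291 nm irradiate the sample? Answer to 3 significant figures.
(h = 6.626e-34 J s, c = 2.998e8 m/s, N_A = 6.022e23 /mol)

t ≈ 5480 s

Product: 4.41 μmol = 4.41e-6 mol.
Photons that must be absorbed: 4.41e-6 / 0.249 = 1.771e-5 mol.
Incident photons needed: 1.771e-5 / 0.306 = 5.788e-5 mol.
Photon energy: hc/λ = 6.826e-19 J; per mole, 4.111e5 J mol⁻¹.
Energy required: 5.788e-5 × 4.111e5 = 23.79 J.
Time: 23.79 J / 0.00434 W = 5480 s.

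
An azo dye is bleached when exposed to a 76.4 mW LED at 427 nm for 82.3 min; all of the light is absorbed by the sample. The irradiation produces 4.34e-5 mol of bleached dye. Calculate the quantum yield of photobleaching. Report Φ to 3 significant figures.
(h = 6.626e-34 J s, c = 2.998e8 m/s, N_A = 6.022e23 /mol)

Photon energy at 427 nm: hc/λ = (6.626e-34)(2.998e8)/(427e-9) = 4.652e-19 J.
Energy delivered: (76.4 mW)(4938 s) = 377.3 J.
Photons incident: 377.3 / 4.652e-19 = 8.110e20, i.e. 8.110e20/6.022e23 = 0.001347 mol.
Φ = 4.34e-5 mol / 0.001347 mol photons = 0.0322.

Φ = 0.0322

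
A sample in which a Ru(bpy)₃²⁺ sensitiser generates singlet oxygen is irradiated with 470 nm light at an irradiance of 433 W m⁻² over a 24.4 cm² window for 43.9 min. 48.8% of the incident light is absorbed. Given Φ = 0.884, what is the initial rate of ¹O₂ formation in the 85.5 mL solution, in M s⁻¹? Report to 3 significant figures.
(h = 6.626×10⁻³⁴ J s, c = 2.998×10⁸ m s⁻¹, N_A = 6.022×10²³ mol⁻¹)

2.09×10⁻⁵ M s⁻¹

Photon energy at 470 nm: hc/λ = (6.626×10⁻³⁴)(2.998×10⁸)/(470×10⁻⁹) = 4.227×10⁻¹⁹ J.
Energy delivered: (433 W m⁻²)(24.4×10⁻⁴ m²)(2634 s) = 2783 J.
Photons incident: 2783 / 4.227×10⁻¹⁹ = 6.584×10²¹, i.e. 6.584×10²¹/6.022×10²³ = 0.01093 mol.
Photons absorbed: 0.488 × 0.01093 = 0.005334 mol.
Product formed: 0.884 × 0.005334 = 0.004715 mol.
Rate: 0.004715 mol / (2634 s × 0.0855 L) = 2.09×10⁻⁵ M s⁻¹.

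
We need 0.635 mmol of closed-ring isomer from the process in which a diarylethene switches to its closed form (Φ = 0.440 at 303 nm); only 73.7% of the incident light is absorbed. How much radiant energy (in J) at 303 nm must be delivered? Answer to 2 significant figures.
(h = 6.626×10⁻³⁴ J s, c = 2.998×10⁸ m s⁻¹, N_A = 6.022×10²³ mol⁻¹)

770 J

Product: 0.635 mmol = 6.35×10⁻⁴ mol.
Photons that must be absorbed: 6.35×10⁻⁴ / 0.440 = 0.001443 mol.
Incident photons needed: 0.001443 / 0.737 = 0.001958 mol.
Photon energy: hc/λ = 6.556×10⁻¹⁹ J; per mole, 3.948×10⁵ J mol⁻¹.
Energy required: 0.001958 × 3.948×10⁵ = 770 J.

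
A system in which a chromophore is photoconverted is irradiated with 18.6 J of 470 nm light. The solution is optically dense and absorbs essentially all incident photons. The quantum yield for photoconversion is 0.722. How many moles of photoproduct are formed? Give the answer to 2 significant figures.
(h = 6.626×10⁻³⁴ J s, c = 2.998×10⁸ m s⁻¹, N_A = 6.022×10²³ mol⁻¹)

Photon energy at 470 nm: hc/λ = (6.626×10⁻³⁴)(2.998×10⁸)/(470×10⁻⁹) = 4.227×10⁻¹⁹ J.
Photons incident: 18.6 / 4.227×10⁻¹⁹ = 4.400×10¹⁹, i.e. 4.400×10¹⁹/6.022×10²³ = 7.307×10⁻⁵ mol.
Product: Φ × n_abs = 0.722 × 7.307×10⁻⁵ = 5.276×10⁻⁵ mol.

5.3×10⁻⁵ mol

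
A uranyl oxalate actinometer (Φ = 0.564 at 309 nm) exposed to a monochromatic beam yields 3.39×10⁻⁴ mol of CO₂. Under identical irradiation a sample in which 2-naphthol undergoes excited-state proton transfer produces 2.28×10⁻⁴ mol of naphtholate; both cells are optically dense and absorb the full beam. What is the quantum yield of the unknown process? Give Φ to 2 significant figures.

Photons absorbed by the actinometer: 3.39×10⁻⁴ / 0.564 = 6.011×10⁻⁴ mol.
Φ(unknown) = 2.28×10⁻⁴ / 6.011×10⁻⁴ = 0.38.

Φ = 0.38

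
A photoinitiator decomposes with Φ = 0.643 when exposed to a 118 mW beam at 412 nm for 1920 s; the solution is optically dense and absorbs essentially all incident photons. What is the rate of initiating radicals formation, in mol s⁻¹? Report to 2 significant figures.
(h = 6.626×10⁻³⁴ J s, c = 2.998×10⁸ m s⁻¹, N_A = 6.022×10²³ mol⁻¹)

Photon energy at 412 nm: hc/λ = (6.626×10⁻³⁴)(2.998×10⁸)/(412×10⁻⁹) = 4.822×10⁻¹⁹ J.
Energy delivered: (118 mW)(1920 s) = 226.6 J.
Photons incident: 226.6 / 4.822×10⁻¹⁹ = 4.699×10²⁰, i.e. 4.699×10²⁰/6.022×10²³ = 7.803×10⁻⁴ mol.
Product formed: 0.643 × 7.803×10⁻⁴ = 5.017×10⁻⁴ mol.
Rate: 5.017×10⁻⁴ / 1920 s = 2.6×10⁻⁷ mol s⁻¹.

2.6×10⁻⁷ mol s⁻¹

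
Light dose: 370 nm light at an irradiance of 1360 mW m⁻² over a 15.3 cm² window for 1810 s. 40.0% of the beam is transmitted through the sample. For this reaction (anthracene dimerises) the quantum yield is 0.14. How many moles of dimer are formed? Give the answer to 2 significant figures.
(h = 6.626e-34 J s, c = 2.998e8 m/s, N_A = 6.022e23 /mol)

9.8e-7 mol

Photon energy at 370 nm: hc/λ = (6.626e-34)(2.998e8)/(370e-9) = 5.369e-19 J.
Energy delivered: (1360 mW m⁻²)(15.3e-4 m²)(1810 s) = 3.766 J.
Photons incident: 3.766 / 5.369e-19 = 7.014e18, i.e. 7.014e18/6.022e23 = 1.165e-5 mol.
Fraction absorbed: 1 − 40.0/100 = 0.6000.
Photons absorbed: 0.6000 × 1.165e-5 = 6.990e-6 mol.
Product: Φ × n_abs = 0.14 × 6.990e-6 = 9.786e-7 mol.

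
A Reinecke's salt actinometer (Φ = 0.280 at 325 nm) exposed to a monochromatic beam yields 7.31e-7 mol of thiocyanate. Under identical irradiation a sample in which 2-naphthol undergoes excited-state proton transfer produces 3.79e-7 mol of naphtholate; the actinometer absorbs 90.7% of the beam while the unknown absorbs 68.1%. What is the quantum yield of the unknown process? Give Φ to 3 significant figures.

Φ = 0.193

Photons absorbed by the actinometer: 7.31e-7 / 0.280 = 2.611e-6 mol.
Incident flux: 2.611e-6 / 0.907 = 2.879e-6 einstein.
Absorbed by unknown: 0.681 × 2.879e-6 = 1.961e-6 mol.
Φ(unknown) = 3.79e-7 / 1.961e-6 = 0.193.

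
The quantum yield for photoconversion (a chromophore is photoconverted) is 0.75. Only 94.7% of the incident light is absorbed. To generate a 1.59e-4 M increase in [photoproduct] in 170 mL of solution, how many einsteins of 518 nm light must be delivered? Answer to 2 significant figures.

3.8e-5 einstein

Product: (1.59e-4 M)(0.17 L) = 2.703e-5 mol.
Photons that must be absorbed: 2.703e-5 / 0.75 = 3.604e-5 mol.
Incident photons needed: 3.604e-5 / 0.947 = 3.806e-5 mol.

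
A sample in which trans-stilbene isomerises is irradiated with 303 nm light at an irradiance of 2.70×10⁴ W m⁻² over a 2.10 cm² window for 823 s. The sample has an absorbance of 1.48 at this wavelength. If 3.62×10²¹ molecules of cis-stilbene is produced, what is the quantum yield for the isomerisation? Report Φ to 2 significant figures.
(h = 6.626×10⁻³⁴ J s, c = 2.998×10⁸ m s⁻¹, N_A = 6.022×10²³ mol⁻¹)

Product: 3.62×10²¹ / 6.022×10²³ = 0.006011 mol.
Photon energy at 303 nm: hc/λ = (6.626×10⁻³⁴)(2.998×10⁸)/(303×10⁻⁹) = 6.556×10⁻¹⁹ J.
Energy delivered: (2.70×10⁴ W m⁻²)(2.10×10⁻⁴ m²)(823 s) = 4666 J.
Photons incident: 4666 / 6.556×10⁻¹⁹ = 7.117×10²¹, i.e. 7.117×10²¹/6.022×10²³ = 0.01182 mol.
Fraction absorbed: 1 − 10^(−1.48) = 0.9669.
Photons absorbed: 0.9669 × 0.01182 = 0.01143 mol.
Φ = 0.006011 mol / 0.01143 mol photons = 0.53.

Φ = 0.53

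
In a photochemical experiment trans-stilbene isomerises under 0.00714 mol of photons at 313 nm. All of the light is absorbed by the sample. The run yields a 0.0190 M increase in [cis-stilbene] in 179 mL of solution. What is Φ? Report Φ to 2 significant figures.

Φ = 0.48

Product: (0.0190 M)(0.179 L) = 0.003401 mol.
Φ = 0.003401 mol / 0.00714 mol photons = 0.48.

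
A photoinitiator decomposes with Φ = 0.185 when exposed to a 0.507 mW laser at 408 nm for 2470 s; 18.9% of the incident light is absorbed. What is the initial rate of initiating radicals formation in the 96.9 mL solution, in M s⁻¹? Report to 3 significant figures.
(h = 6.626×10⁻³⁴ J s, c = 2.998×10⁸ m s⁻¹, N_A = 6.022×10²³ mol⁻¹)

6.24×10⁻¹⁰ M s⁻¹

Photon energy at 408 nm: hc/λ = (6.626×10⁻³⁴)(2.998×10⁸)/(408×10⁻⁹) = 4.869×10⁻¹⁹ J.
Energy delivered: (0.507 mW)(2470 s) = 1.252 J.
Photons incident: 1.252 / 4.869×10⁻¹⁹ = 2.571×10¹⁸, i.e. 2.571×10¹⁸/6.022×10²³ = 4.269×10⁻⁶ mol.
Photons absorbed: 0.189 × 4.269×10⁻⁶ = 8.068×10⁻⁷ mol.
Product formed: 0.185 × 8.068×10⁻⁷ = 1.493×10⁻⁷ mol.
Rate: 1.493×10⁻⁷ mol / (2470 s × 0.0969 L) = 6.24×10⁻¹⁰ M s⁻¹.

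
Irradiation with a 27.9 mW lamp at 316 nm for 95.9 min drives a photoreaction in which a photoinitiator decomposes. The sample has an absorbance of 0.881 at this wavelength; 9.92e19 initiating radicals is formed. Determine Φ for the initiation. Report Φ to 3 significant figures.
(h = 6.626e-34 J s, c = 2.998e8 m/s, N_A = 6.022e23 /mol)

Φ = 0.447

Product: 9.92e19 / 6.022e23 = 1.647e-4 mol.
Photon energy at 316 nm: hc/λ = (6.626e-34)(2.998e8)/(316e-9) = 6.286e-19 J.
Energy delivered: (27.9 mW)(5754 s) = 160.5 J.
Photons incident: 160.5 / 6.286e-19 = 2.553e20, i.e. 2.553e20/6.022e23 = 4.239e-4 mol.
Fraction absorbed: 1 − 10^(−0.881) = 0.8685.
Photons absorbed: 0.8685 × 4.239e-4 = 3.682e-4 mol.
Φ = 1.647e-4 mol / 3.682e-4 mol photons = 0.447.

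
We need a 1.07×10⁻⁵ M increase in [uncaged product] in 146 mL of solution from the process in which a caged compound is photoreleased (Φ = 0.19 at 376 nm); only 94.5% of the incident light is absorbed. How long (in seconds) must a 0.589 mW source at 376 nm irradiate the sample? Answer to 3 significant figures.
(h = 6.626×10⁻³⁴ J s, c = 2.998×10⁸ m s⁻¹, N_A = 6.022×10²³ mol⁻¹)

Product: (1.07×10⁻⁵ M)(0.146 L) = 1.562×10⁻⁶ mol.
Photons that must be absorbed: 1.562×10⁻⁶ / 0.19 = 8.221×10⁻⁶ mol.
Incident photons needed: 8.221×10⁻⁶ / 0.945 = 8.699×10⁻⁶ mol.
Photon energy: hc/λ = 5.283×10⁻¹⁹ J; per mole, 3.181×10⁵ J mol⁻¹.
Energy required: 8.699×10⁻⁶ × 3.181×10⁵ = 2.767 J.
Time: 2.767 J / 0.000589 W = 4700 s.

t ≈ 4700 s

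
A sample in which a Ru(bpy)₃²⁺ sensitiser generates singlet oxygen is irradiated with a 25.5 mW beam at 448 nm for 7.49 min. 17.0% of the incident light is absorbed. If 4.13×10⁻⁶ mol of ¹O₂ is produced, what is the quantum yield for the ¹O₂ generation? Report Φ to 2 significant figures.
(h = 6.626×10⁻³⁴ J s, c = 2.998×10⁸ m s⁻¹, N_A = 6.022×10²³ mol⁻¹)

Φ = 0.57

Photon energy at 448 nm: hc/λ = (6.626×10⁻³⁴)(2.998×10⁸)/(448×10⁻⁹) = 4.434×10⁻¹⁹ J.
Energy delivered: (25.5 mW)(449.4 s) = 11.46 J.
Photons incident: 11.46 / 4.434×10⁻¹⁹ = 2.585×10¹⁹, i.e. 2.585×10¹⁹/6.022×10²³ = 4.293×10⁻⁵ mol.
Photons absorbed: 0.170 × 4.293×10⁻⁵ = 7.298×10⁻⁶ mol.
Φ = 4.13×10⁻⁶ mol / 7.298×10⁻⁶ mol photons = 0.57.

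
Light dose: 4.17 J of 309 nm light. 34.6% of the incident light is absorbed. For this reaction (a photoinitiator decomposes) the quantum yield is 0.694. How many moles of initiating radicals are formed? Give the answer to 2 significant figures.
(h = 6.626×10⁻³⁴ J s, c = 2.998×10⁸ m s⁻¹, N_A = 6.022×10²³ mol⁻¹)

2.6×10⁻⁶ mol

Photon energy at 309 nm: hc/λ = (6.626×10⁻³⁴)(2.998×10⁸)/(309×10⁻⁹) = 6.429×10⁻¹⁹ J.
Photons incident: 4.17 / 6.429×10⁻¹⁹ = 6.486×10¹⁸, i.e. 6.486×10¹⁸/6.022×10²³ = 1.077×10⁻⁵ mol.
Photons absorbed: 0.346 × 1.077×10⁻⁵ = 3.726×10⁻⁶ mol.
Product: Φ × n_abs = 0.694 × 3.726×10⁻⁶ = 2.586×10⁻⁶ mol.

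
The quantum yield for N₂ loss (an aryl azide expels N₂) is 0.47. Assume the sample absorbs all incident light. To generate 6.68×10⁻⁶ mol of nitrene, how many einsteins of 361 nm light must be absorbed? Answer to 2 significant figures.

Photons that must be absorbed: 6.68×10⁻⁶ / 0.47 = 1.421×10⁻⁵ mol.

1.4×10⁻⁵ einstein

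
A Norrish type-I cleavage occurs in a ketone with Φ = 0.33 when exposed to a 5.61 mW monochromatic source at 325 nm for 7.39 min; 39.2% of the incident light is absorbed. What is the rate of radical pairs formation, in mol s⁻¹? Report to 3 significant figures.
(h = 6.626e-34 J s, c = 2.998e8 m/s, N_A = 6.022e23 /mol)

1.97e-9 mol s⁻¹

Photon energy at 325 nm: hc/λ = (6.626e-34)(2.998e8)/(325e-9) = 6.112e-19 J.
Energy delivered: (5.61 mW)(443.4 s) = 2.487 J.
Photons incident: 2.487 / 6.112e-19 = 4.069e18, i.e. 4.069e18/6.022e23 = 6.757e-6 mol.
Photons absorbed: 0.392 × 6.757e-6 = 2.649e-6 mol.
Product formed: 0.33 × 2.649e-6 = 8.742e-7 mol.
Rate: 8.742e-7 / 443.4 s = 1.97e-9 mol s⁻¹.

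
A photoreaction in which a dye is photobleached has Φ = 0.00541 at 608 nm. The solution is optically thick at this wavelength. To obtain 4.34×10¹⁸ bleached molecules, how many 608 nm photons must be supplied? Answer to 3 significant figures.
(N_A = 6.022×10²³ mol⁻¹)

8.02×10²⁰ photons

Product: 4.34×10¹⁸ / 6.022×10²³ = 7.207×10⁻⁶ mol.
Photons that must be absorbed: 7.207×10⁻⁶ / 0.00541 = 0.001332 mol.
Photon count: 0.001332 × 6.022×10²³ = 8.02×10²⁰.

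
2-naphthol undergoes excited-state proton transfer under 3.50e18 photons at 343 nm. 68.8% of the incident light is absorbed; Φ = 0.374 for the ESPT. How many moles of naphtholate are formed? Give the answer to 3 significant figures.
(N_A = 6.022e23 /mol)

1.50e-6 mol

Moles of photons: 3.50e18 / 6.022e23 = 5.812e-6 mol.
Photons absorbed: 0.688 × 5.812e-6 = 3.999e-6 mol.
Product: Φ × n_abs = 0.374 × 3.999e-6 = 1.496e-6 mol.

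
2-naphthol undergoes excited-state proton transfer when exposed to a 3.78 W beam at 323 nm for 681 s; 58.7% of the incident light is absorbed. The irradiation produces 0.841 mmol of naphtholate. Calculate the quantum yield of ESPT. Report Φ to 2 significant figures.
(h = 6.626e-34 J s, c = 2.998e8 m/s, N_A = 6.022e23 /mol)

Product: 0.841 mmol = 8.41e-4 mol.
Photon energy at 323 nm: hc/λ = (6.626e-34)(2.998e8)/(323e-9) = 6.150e-19 J.
Energy delivered: (3.78 W)(681 s) = 2574 J.
Photons incident: 2574 / 6.150e-19 = 4.185e21, i.e. 4.185e21/6.022e23 = 0.006950 mol.
Photons absorbed: 0.587 × 0.006950 = 0.004080 mol.
Φ = 8.41e-4 mol / 0.004080 mol photons = 0.21.

Φ = 0.21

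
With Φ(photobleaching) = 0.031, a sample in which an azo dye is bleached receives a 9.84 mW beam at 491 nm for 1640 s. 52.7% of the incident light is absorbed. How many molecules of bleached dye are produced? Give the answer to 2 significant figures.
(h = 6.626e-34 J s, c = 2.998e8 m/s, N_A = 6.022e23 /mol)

6.5e17 molecules

Photon energy at 491 nm: hc/λ = (6.626e-34)(2.998e8)/(491e-9) = 4.046e-19 J.
Energy delivered: (9.84 mW)(1640 s) = 16.14 J.
Photons incident: 16.14 / 4.046e-19 = 3.989e19, i.e. 3.989e19/6.022e23 = 6.624e-5 mol.
Photons absorbed: 0.527 × 6.624e-5 = 3.491e-5 mol.
Product: Φ × n_abs = 0.031 × 3.491e-5 = 1.082e-6 mol.
As a count: 1.082e-6 × 6.022e23 = 6.5e17.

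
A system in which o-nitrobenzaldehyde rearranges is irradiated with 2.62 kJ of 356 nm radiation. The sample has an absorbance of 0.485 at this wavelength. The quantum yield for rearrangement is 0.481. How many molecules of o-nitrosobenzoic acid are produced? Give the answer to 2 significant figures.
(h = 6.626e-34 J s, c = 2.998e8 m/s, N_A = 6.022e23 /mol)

Photon energy at 356 nm: hc/λ = (6.626e-34)(2.998e8)/(356e-9) = 5.580e-19 J.
Incident energy: 2.62 kJ = 2620 J.
Photons incident: 2620 / 5.580e-19 = 4.695e21, i.e. 4.695e21/6.022e23 = 0.007796 mol.
Fraction absorbed: 1 − 10^(−0.485) = 0.6727.
Photons absorbed: 0.6727 × 0.007796 = 0.005244 mol.
Product: Φ × n_abs = 0.481 × 0.005244 = 0.002522 mol.
As a count: 0.002522 × 6.022e23 = 1.5e21.

1.5e21 molecules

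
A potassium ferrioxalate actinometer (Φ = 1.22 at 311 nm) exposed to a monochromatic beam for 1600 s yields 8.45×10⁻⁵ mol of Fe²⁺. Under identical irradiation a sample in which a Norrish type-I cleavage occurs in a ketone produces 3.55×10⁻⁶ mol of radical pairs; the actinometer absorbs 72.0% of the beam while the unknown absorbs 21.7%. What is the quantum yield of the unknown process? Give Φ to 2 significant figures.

Photons absorbed by the actinometer: 8.45×10⁻⁵ / 1.22 = 6.926×10⁻⁵ mol.
Incident flux: 6.926×10⁻⁵ / 0.720 = 9.619×10⁻⁵ einstein.
Absorbed by unknown: 0.217 × 9.619×10⁻⁵ = 2.087×10⁻⁵ mol.
Φ(unknown) = 3.55×10⁻⁶ / 2.087×10⁻⁵ = 0.17.

Φ = 0.17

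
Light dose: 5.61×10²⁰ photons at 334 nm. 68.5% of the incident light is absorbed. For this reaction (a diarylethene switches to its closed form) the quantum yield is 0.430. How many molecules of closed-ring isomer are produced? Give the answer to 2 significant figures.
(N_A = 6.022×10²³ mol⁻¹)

1.7×10²⁰ molecules

Moles of photons: 5.61×10²⁰ / 6.022×10²³ = 9.316×10⁻⁴ mol.
Photons absorbed: 0.685 × 9.316×10⁻⁴ = 6.381×10⁻⁴ mol.
Product: Φ × n_abs = 0.430 × 6.381×10⁻⁴ = 2.744×10⁻⁴ mol.
As a count: 2.744×10⁻⁴ × 6.022×10²³ = 1.7×10²⁰.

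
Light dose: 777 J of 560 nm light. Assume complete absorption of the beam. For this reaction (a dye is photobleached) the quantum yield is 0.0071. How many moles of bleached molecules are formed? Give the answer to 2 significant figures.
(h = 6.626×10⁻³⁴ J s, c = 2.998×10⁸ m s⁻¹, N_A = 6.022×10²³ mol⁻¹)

2.6×10⁻⁵ mol

Photon energy at 560 nm: hc/λ = (6.626×10⁻³⁴)(2.998×10⁸)/(560×10⁻⁹) = 3.547×10⁻¹⁹ J.
Photons incident: 777 / 3.547×10⁻¹⁹ = 2.191×10²¹, i.e. 2.191×10²¹/6.022×10²³ = 0.003638 mol.
Product: Φ × n_abs = 0.0071 × 0.003638 = 2.583×10⁻⁵ mol.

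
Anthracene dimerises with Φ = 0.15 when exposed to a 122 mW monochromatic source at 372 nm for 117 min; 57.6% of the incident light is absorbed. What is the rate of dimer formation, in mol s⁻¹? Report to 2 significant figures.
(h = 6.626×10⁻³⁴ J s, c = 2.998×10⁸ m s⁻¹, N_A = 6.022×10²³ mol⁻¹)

Photon energy at 372 nm: hc/λ = (6.626×10⁻³⁴)(2.998×10⁸)/(372×10⁻⁹) = 5.340×10⁻¹⁹ J.
Energy delivered: (122 mW)(7020 s) = 856.4 J.
Photons incident: 856.4 / 5.340×10⁻¹⁹ = 1.604×10²¹, i.e. 1.604×10²¹/6.022×10²³ = 0.002664 mol.
Photons absorbed: 0.576 × 0.002664 = 0.001534 mol.
Product formed: 0.15 × 0.001534 = 2.301×10⁻⁴ mol.
Rate: 2.301×10⁻⁴ / 7020 s = 3.3×10⁻⁸ mol s⁻¹.

3.3×10⁻⁸ mol s⁻¹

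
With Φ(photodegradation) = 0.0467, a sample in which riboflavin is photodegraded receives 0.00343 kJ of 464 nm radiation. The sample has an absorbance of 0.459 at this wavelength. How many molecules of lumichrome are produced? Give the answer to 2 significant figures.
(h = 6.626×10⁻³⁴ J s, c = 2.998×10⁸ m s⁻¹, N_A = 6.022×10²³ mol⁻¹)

Photon energy at 464 nm: hc/λ = (6.626×10⁻³⁴)(2.998×10⁸)/(464×10⁻⁹) = 4.281×10⁻¹⁹ J.
Incident energy: 0.00343 kJ = 3.43 J.
Photons incident: 3.43 / 4.281×10⁻¹⁹ = 8.012×10¹⁸, i.e. 8.012×10¹⁸/6.022×10²³ = 1.330×10⁻⁵ mol.
Fraction absorbed: 1 − 10^(−0.459) = 0.6525.
Photons absorbed: 0.6525 × 1.330×10⁻⁵ = 8.678×10⁻⁶ mol.
Product: Φ × n_abs = 0.0467 × 8.678×10⁻⁶ = 4.053×10⁻⁷ mol.
As a count: 4.053×10⁻⁷ × 6.022×10²³ = 2.4×10¹⁷.

2.4×10¹⁷ molecules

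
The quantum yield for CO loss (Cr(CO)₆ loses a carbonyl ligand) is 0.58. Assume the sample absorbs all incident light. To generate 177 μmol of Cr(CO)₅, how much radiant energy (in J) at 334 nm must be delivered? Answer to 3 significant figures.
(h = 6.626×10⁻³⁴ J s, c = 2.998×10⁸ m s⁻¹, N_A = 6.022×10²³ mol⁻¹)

Product: 177 μmol = 1.77×10⁻⁴ mol.
Photons that must be absorbed: 1.77×10⁻⁴ / 0.58 = 3.052×10⁻⁴ mol.
Photon energy: hc/λ = 5.948×10⁻¹⁹ J; per mole, 3.582×10⁵ J mol⁻¹.
Energy required: 3.052×10⁻⁴ × 3.582×10⁵ = 109 J.

109 J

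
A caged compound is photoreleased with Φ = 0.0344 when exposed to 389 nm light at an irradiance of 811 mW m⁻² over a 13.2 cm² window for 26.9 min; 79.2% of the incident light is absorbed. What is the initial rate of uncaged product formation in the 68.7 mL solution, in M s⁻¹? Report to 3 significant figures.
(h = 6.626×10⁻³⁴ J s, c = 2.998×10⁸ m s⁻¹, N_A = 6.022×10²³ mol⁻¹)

Photon energy at 389 nm: hc/λ = (6.626×10⁻³⁴)(2.998×10⁸)/(389×10⁻⁹) = 5.107×10⁻¹⁹ J.
Energy delivered: (811 mW m⁻²)(13.2×10⁻⁴ m²)(1614 s) = 1.728 J.
Photons incident: 1.728 / 5.107×10⁻¹⁹ = 3.384×10¹⁸, i.e. 3.384×10¹⁸/6.022×10²³ = 5.619×10⁻⁶ mol.
Photons absorbed: 0.792 × 5.619×10⁻⁶ = 4.450×10⁻⁶ mol.
Product formed: 0.0344 × 4.450×10⁻⁶ = 1.531×10⁻⁷ mol.
Rate: 1.531×10⁻⁷ mol / (1614 s × 0.0687 L) = 1.38×10⁻⁹ M s⁻¹.

1.38×10⁻⁹ M s⁻¹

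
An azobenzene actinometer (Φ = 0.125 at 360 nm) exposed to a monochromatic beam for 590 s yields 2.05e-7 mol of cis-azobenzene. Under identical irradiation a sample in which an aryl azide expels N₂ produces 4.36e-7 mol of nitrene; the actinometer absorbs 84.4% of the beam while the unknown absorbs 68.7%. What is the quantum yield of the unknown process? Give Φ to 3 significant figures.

Φ = 0.327

Photons absorbed by the actinometer: 2.05e-7 / 0.125 = 1.640e-6 mol.
Incident flux: 1.640e-6 / 0.844 = 1.943e-6 einstein.
Absorbed by unknown: 0.687 × 1.943e-6 = 1.335e-6 mol.
Φ(unknown) = 4.36e-7 / 1.335e-6 = 0.327.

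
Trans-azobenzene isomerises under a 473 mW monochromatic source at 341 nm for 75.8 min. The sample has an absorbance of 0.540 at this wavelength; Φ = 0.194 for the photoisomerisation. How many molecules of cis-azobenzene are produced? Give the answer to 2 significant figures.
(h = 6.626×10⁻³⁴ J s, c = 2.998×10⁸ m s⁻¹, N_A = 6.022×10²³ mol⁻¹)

5.1×10²⁰ molecules

Photon energy at 341 nm: hc/λ = (6.626×10⁻³⁴)(2.998×10⁸)/(341×10⁻⁹) = 5.825×10⁻¹⁹ J.
Energy delivered: (473 mW)(4548 s) = 2151 J.
Photons incident: 2151 / 5.825×10⁻¹⁹ = 3.693×10²¹, i.e. 3.693×10²¹/6.022×10²³ = 0.006133 mol.
Fraction absorbed: 1 − 10^(−0.540) = 0.7116.
Photons absorbed: 0.7116 × 0.006133 = 0.004364 mol.
Product: Φ × n_abs = 0.194 × 0.004364 = 8.466×10⁻⁴ mol.
As a count: 8.466×10⁻⁴ × 6.022×10²³ = 5.1×10²⁰.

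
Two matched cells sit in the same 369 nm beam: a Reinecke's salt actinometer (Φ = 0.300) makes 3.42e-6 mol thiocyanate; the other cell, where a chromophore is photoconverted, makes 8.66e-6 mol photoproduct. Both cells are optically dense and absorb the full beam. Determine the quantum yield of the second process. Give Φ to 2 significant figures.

Φ = 0.76

Photons absorbed by the actinometer: 3.42e-6 / 0.300 = 1.140e-5 mol.
Φ(unknown) = 8.66e-6 / 1.140e-5 = 0.76.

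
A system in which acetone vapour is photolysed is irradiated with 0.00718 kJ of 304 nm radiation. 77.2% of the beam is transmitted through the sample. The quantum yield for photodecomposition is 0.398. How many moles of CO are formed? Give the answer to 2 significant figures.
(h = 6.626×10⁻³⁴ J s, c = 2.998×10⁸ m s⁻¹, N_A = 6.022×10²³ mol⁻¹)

Photon energy at 304 nm: hc/λ = (6.626×10⁻³⁴)(2.998×10⁸)/(304×10⁻⁹) = 6.534×10⁻¹⁹ J.
Incident energy: 0.00718 kJ = 7.18 J.
Photons incident: 7.18 / 6.534×10⁻¹⁹ = 1.099×10¹⁹, i.e. 1.099×10¹⁹/6.022×10²³ = 1.825×10⁻⁵ mol.
Fraction absorbed: 1 − 77.2/100 = 0.2280.
Photons absorbed: 0.2280 × 1.825×10⁻⁵ = 4.161×10⁻⁶ mol.
Product: Φ × n_abs = 0.398 × 4.161×10⁻⁶ = 1.656×10⁻⁶ mol.

1.7×10⁻⁶ mol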